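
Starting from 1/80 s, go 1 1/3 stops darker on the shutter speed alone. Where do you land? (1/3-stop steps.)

Shutter speed: 1/80 → 1/100 → 1/125 → 1/160 → 1/200 — 1 1/3 stops faster (darker).

1/200s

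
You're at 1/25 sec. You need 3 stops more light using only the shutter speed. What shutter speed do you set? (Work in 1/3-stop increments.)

Shutter speed: 1/25 → 1/20 → 1/15 → 1/13 → 1/10 → 1/8 → 1/6 → 1/5 → 1/4 → 0.3 — 3 stops longer (brighter).

0.3 s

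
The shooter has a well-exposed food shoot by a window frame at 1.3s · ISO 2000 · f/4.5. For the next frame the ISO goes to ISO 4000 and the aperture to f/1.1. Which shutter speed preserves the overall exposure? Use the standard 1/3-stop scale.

1/25s

ISO: 2000 → 2500 → 3200 → 4000 — 1 stop higher (brighter).
Aperture: f/4.5 → f/4 → f/3.5 → f/3.2 → f/2.8 → f/2.5 → f/2.2 → f/2 → f/1.8 → f/1.6 → f/1.4 → f/1.2 → f/1.1 — 4 stops larger aperture (brighter).
Net change so far: 5 stops brighter. Offset with the shutter speed: 1.3 → 1 → 0.8 → 0.6 → 0.5 → 0.4 → 0.3 → 1/4 → 1/5 → 1/6 → 1/8 → 1/10 → 1/13 → 1/15 → 1/20 → 1/25.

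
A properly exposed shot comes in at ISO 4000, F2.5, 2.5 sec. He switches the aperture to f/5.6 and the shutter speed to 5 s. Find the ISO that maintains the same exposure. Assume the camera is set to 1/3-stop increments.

Aperture: f/2.5 → f/2.8 → f/3.2 → f/3.5 → f/4 → f/4.5 → f/5 → f/5.6 — 2 1/3 stops smaller aperture (darker).
Shutter speed: 2.5 → 3.2 → 4 → 5 — 1 stop longer (brighter).
Net change so far: 1 1/3 stops darker. Offset with the ISO: 4000 → 5000 → 6400 → 8000 → 10000.

ISO 10000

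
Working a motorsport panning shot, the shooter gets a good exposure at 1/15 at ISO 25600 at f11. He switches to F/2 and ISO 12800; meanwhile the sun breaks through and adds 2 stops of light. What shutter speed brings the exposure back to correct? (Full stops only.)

Scene light: 2 stops brighter.
Aperture: f/11 → f/8 → f/5.6 → f/4 → f/2.8 → f/2 — 5 stops larger aperture (brighter).
ISO: 25600 → 12800 — 1 stop lower (darker).
Net so far: 6 stops brighter. Shutter speed: 1/15 → 1/30 → 1/60 → 1/125 → 1/250 → 1/500 → 1/1000.

1/1000s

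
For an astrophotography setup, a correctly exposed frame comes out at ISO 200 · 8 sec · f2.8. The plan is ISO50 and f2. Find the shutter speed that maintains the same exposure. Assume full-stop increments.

15 s

ISO: 200 → 100 → 50 — 2 stops dropped (darker).
Aperture: f/2.8 → f/2 — 1 stop larger aperture (brighter).
Net change so far: 1 stop darker. Offset with the shutter speed: 8 → 15.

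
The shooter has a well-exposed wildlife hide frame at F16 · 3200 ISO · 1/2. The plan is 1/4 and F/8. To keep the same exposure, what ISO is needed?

ISO 1600

Shutter speed: 1/2 → 1/4 — 1 stop shorter (darker).
Aperture: f/16 → f/11 → f/8 — 2 stops opened up (brighter).
Net change so far: 1 stop brighter. Offset with the ISO: 3200 → 1600.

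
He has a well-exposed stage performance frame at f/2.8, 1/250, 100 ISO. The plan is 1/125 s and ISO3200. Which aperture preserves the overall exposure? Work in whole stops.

Shutter speed: 1/250 → 1/125 — 1 stop longer (brighter).
ISO: 100 → 200 → 400 → 800 → 1600 → 3200 — 5 stops higher (brighter).
Net change so far: 6 stops brighter. Offset with the aperture: f/2.8 → f/4 → f/5.6 → f/8 → f/11 → f/16 → f/22.

f/22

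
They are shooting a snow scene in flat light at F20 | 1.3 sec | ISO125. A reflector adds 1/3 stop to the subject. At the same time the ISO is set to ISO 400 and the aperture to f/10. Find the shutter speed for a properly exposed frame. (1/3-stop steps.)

Scene light: 1/3 stop brighter.
ISO: 125 → 160 → 200 → 250 → 320 → 400 — 1 2/3 stops higher (brighter).
Aperture: f/20 → f/18 → f/16 → f/14 → f/13 → f/11 → f/10 — 2 stops wider (brighter).
Net so far: 4 stops brighter. Shutter speed: 1.3 → 1 → 0.8 → 0.6 → 0.5 → 0.4 → 0.3 → 1/4 → 1/5 → 1/6 → 1/8 → 1/10 → 1/13.

1/13s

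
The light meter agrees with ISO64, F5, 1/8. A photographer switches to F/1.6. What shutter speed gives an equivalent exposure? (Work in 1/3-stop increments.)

1/80s

Aperture: f/5 → f/4.5 → f/4 → f/3.5 → f/3.2 → f/2.8 → f/2.5 → f/2.2 → f/2 → f/1.8 → f/1.6 — 3 1/3 stops larger aperture (brighter).
Need 3 1/3 stops darker from the shutter speed: 1/8 → 1/10 → 1/13 → 1/15 → 1/20 → 1/25 → 1/30 → 1/40 → 1/50 → 1/60 → 1/80.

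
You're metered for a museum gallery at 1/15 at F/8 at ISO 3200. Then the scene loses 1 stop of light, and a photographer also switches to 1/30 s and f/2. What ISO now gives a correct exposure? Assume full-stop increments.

ISO 800

Scene light: 1 stop darker.
Shutter speed: 1/15 → 1/30 — 1 stop faster (darker).
Aperture: f/8 → f/5.6 → f/4 → f/2.8 → f/2 — 4 stops opened up (brighter).
Net so far: 2 stops brighter. ISO: 3200 → 1600 → 800.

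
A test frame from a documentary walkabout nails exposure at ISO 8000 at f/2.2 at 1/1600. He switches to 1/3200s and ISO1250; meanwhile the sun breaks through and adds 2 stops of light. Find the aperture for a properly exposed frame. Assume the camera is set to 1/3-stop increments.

Scene light: 2 stops brighter.
Shutter speed: 1/1600 → 1/2000 → 1/2500 → 1/3200 — 1 stop faster (darker).
ISO: 8000 → 6400 → 5000 → 4000 → 3200 → 2500 → 2000 → 1600 → 1250 — 2 2/3 stops dropped (darker).
Net so far: 1 2/3 stops darker. Aperture: f/2.2 → f/2 → f/1.8 → f/1.6 → f/1.4 → f/1.2.

f/1.2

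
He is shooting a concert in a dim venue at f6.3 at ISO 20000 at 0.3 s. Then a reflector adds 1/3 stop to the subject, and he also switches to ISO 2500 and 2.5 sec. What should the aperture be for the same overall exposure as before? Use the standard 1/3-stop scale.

Scene light: 1/3 stop brighter.
ISO: 20000 → 16000 → 12800 → 10000 → 8000 → 6400 → 5000 → 4000 → 3200 → 2500 — 3 stops lower (darker).
Shutter speed: 0.3 → 0.4 → 0.5 → 0.6 → 0.8 → 1 → 1.3 → 1.6 → 2 → 2.5 — 3 stops longer (brighter).
Net so far: 1/3 stop brighter. Aperture: f/6.3 → f/7.1.

f/7.1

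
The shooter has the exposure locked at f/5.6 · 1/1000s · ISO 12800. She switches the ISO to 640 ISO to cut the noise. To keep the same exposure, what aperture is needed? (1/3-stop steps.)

ISO: 12800 → 10000 → 8000 → 6400 → 5000 → 4000 → 3200 → 2500 → 2000 → 1600 → 1250 → 1000 → 800 → 640 — 4 1/3 stops dropped (darker).
Need 4 1/3 stops brighter from the aperture: f/5.6 → f/5 → f/4.5 → f/4 → f/3.5 → f/3.2 → f/2.8 → f/2.5 → f/2.2 → f/2 → f/1.8 → f/1.6 → f/1.4 → f/1.2.

f/1.2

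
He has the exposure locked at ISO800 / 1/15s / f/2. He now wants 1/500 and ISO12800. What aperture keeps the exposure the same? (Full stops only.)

f/1.4

Shutter speed: 1/15 → 1/30 → 1/60 → 1/125 → 1/250 → 1/500 — 5 stops faster (darker).
ISO: 800 → 1600 → 3200 → 6400 → 12800 — 4 stops higher (brighter).
Net change so far: 1 stop darker. Offset with the aperture: f/2 → f/1.4.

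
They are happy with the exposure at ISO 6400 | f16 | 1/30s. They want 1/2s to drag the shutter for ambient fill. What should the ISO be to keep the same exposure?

ISO 400

Shutter speed: 1/30 → 1/15 → 1/8 → 1/4 → 1/2 — 4 stops slower (brighter).
Need 4 stops darker from the ISO: 6400 → 3200 → 1600 → 800 → 400.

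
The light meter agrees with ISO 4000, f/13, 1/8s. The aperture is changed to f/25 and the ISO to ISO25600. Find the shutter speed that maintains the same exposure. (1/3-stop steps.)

Aperture: f/13 → f/14 → f/16 → f/18 → f/20 → f/22 → f/25 — 2 stops stopped down (darker).
ISO: 4000 → 5000 → 6400 → 8000 → 10000 → 12800 → 16000 → 20000 → 25600 — 2 2/3 stops higher (brighter).
Net change so far: 2/3 stop brighter. Offset with the shutter speed: 1/8 → 1/10 → 1/13.

1/13s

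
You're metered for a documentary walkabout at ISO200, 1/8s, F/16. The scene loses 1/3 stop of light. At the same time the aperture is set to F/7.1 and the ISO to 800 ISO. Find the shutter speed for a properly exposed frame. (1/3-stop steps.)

1/125s

Scene light: 1/3 stop darker.
Aperture: f/16 → f/14 → f/13 → f/11 → f/10 → f/9 → f/8 → f/7.1 — 2 1/3 stops opened up (brighter).
ISO: 200 → 250 → 320 → 400 → 500 → 640 → 800 — 2 stops raised (brighter).
Net so far: 4 stops brighter. Shutter speed: 1/8 → 1/10 → 1/13 → 1/15 → 1/20 → 1/25 → 1/30 → 1/40 → 1/50 → 1/60 → 1/80 → 1/100 → 1/125.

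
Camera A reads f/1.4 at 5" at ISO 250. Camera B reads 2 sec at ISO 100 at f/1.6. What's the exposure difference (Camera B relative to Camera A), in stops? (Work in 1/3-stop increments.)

3 stops darker

Aperture: f/1.4 → f/1.6 — 1/3 stop narrower (darker).
Shutter speed: 5 → 4 → 3.2 → 2.5 → 2 — 1 1/3 stops shorter (darker).
ISO: 250 → 200 → 160 → 125 → 100 — 1 1/3 stops dropped (darker).
Net: −1/3 −1 1/3 −1 1/3 = −3 stops.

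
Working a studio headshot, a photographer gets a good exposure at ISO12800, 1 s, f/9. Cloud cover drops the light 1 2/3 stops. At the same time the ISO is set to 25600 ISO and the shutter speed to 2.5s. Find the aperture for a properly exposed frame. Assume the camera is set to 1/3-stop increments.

f/11

Scene light: 1 2/3 stops darker.
ISO: 12800 → 16000 → 20000 → 25600 — 1 stop raised (brighter).
Shutter speed: 1 → 1.3 → 1.6 → 2 → 2.5 — 1 1/3 stops longer (brighter).
Net so far: 2/3 stop brighter. Aperture: f/9 → f/10 → f/11.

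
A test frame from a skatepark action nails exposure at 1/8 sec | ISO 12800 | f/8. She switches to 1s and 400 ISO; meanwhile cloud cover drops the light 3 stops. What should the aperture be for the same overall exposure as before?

Scene light: 3 stops darker.
Shutter speed: 1/8 → 1/4 → 1/2 → 1 — 3 stops slower (brighter).
ISO: 12800 → 6400 → 3200 → 1600 → 800 → 400 — 5 stops lower (darker).
Net so far: 5 stops darker. Aperture: f/8 → f/5.6 → f/4 → f/2.8 → f/2 → f/1.4.

f/1.4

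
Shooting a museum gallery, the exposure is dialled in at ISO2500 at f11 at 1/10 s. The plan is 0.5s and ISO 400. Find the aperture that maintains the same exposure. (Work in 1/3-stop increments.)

f/10

Shutter speed: 1/10 → 1/8 → 1/6 → 1/5 → 1/4 → 0.3 → 0.4 → 0.5 — 2 1/3 stops longer (brighter).
ISO: 2500 → 2000 → 1600 → 1250 → 1000 → 800 → 640 → 500 → 400 — 2 2/3 stops dropped (darker).
Net change so far: 1/3 stop darker. Offset with the aperture: f/11 → f/10.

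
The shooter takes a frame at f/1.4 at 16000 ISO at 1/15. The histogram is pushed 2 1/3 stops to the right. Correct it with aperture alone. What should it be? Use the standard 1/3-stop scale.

f/3.2

Overexposed by 2 1/3 stops → need 2 1/3 stops darker.
Aperture: f/1.4 → f/1.6 → f/1.8 → f/2 → f/2.2 → f/2.5 → f/2.8 → f/3.2.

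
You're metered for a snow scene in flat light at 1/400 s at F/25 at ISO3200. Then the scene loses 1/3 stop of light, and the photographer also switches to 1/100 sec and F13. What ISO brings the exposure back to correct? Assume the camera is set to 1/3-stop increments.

ISO 250

Scene light: 1/3 stop darker.
Shutter speed: 1/400 → 1/320 → 1/250 → 1/200 → 1/160 → 1/125 → 1/100 — 2 stops longer (brighter).
Aperture: f/25 → f/22 → f/20 → f/18 → f/16 → f/14 → f/13 — 2 stops wider (brighter).
Net so far: 3 2/3 stops brighter. ISO: 3200 → 2500 → 2000 → 1600 → 1250 → 1000 → 800 → 640 → 500 → 400 → 320 → 250.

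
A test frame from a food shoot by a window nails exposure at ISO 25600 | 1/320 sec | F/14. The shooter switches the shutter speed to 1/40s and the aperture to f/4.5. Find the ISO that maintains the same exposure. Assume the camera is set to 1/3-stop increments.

Shutter speed: 1/320 → 1/250 → 1/200 → 1/160 → 1/125 → 1/100 → 1/80 → 1/60 → 1/50 → 1/40 — 3 stops slower (brighter).
Aperture: f/14 → f/13 → f/11 → f/10 → f/9 → f/8 → f/7.1 → f/6.3 → f/5.6 → f/5 → f/4.5 — 3 1/3 stops larger aperture (brighter).
Net change so far: 6 1/3 stops brighter. Offset with the ISO: 25600 → 20000 → 16000 → 12800 → 10000 → 8000 → 6400 → 5000 → 4000 → 3200 → 2500 → 2000 → 1600 → 1250 → 1000 → 800 → 640 → 500 → 400 → 320.

ISO 320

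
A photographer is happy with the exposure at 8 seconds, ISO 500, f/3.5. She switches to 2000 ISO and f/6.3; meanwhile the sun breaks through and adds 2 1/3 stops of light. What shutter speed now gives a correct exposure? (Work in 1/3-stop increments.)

Scene light: 2 1/3 stops brighter.
ISO: 500 → 640 → 800 → 1000 → 1250 → 1600 → 2000 — 2 stops raised (brighter).
Aperture: f/3.5 → f/4 → f/4.5 → f/5 → f/5.6 → f/6.3 — 1 2/3 stops smaller aperture (darker).
Net so far: 2 2/3 stops brighter. Shutter speed: 8 → 6 → 5 → 4 → 3.2 → 2.5 → 2 → 1.6 → 1.3.

1.3 s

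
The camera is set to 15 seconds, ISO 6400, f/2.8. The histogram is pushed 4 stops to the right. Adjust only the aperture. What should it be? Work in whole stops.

Overexposed by 4 stops → need 4 stops darker.
Aperture: f/2.8 → f/4 → f/5.6 → f/8 → f/11.

f/11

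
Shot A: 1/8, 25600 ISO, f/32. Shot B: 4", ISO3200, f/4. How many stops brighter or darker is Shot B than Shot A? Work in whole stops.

8 stops brighter

Aperture: f/32 → f/22 → f/16 → f/11 → f/8 → f/5.6 → f/4 — 6 stops larger aperture (brighter).
Shutter speed: 1/8 → 1/4 → 1/2 → 1 → 2 → 4 — 5 stops longer (brighter).
ISO: 25600 → 12800 → 6400 → 3200 — 3 stops lower (darker).
Net: +6 +5 −3 = +8 stops.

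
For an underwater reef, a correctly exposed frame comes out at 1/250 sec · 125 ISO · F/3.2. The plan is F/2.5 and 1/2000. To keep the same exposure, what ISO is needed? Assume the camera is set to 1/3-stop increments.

Aperture: f/3.2 → f/2.8 → f/2.5 — 2/3 stop larger aperture (brighter).
Shutter speed: 1/250 → 1/320 → 1/400 → 1/500 → 1/640 → 1/800 → 1/1000 → 1/1250 → 1/1600 → 1/2000 — 3 stops shorter (darker).
Net change so far: 2 1/3 stops darker. Offset with the ISO: 125 → 160 → 200 → 250 → 320 → 400 → 500 → 640.

ISO 640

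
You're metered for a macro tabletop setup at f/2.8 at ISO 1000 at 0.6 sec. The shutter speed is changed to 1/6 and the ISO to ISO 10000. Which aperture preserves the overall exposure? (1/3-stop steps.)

f/4.5

Shutter speed: 0.6 → 0.5 → 0.4 → 0.3 → 1/4 → 1/5 → 1/6 — 2 stops faster (darker).
ISO: 1000 → 1250 → 1600 → 2000 → 2500 → 3200 → 4000 → 5000 → 6400 → 8000 → 10000 — 3 1/3 stops raised (brighter).
Net change so far: 1 1/3 stops brighter. Offset with the aperture: f/2.8 → f/3.2 → f/3.5 → f/4 → f/4.5.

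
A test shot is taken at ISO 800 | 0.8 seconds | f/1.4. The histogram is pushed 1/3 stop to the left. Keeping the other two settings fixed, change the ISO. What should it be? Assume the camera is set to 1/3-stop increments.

Underexposed by 1/3 stop → need 1/3 stop brighter.
ISO: 800 → 1000.

ISO 1000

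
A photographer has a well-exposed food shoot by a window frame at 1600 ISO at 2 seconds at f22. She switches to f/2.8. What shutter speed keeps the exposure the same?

1/30s

Aperture: f/22 → f/16 → f/11 → f/8 → f/5.6 → f/4 → f/2.8 — 6 stops larger aperture (brighter).
Need 6 stops darker from the shutter speed: 2 → 1 → 1/2 → 1/4 → 1/8 → 1/15 → 1/30.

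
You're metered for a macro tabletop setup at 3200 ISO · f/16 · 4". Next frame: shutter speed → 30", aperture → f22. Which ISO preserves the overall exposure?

ISO 800

Shutter speed: 4 → 8 → 15 → 30 — 3 stops slower (brighter).
Aperture: f/16 → f/22 — 1 stop narrower (darker).
Net change so far: 2 stops brighter. Offset with the ISO: 3200 → 1600 → 800.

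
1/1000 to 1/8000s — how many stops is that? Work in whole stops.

3 stops

1/1000 → 1/2000 → 1/4000 → 1/8000 — count the steps: 3 stops.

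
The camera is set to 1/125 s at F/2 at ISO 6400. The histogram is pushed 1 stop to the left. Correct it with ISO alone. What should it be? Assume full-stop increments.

Underexposed by 1 stop → need 1 stop brighter.
ISO: 6400 → 12800.

ISO 12800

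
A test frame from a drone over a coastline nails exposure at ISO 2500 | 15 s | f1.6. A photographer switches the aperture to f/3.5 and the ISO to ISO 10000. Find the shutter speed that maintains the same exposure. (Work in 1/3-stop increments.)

Aperture: f/1.6 → f/1.8 → f/2 → f/2.2 → f/2.5 → f/2.8 → f/3.2 → f/3.5 — 2 1/3 stops smaller aperture (darker).
ISO: 2500 → 3200 → 4000 → 5000 → 6400 → 8000 → 10000 — 2 stops higher (brighter).
Net change so far: 1/3 stop darker. Offset with the shutter speed: 15 → 20.

20 s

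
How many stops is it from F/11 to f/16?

f/11 → f/16 — count the steps: 1 stop.

1 stop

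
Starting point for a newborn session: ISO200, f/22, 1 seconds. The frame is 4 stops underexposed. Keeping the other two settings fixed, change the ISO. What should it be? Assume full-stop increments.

ISO 3200

Underexposed by 4 stops → need 4 stops brighter.
ISO: 200 → 400 → 800 → 1600 → 3200.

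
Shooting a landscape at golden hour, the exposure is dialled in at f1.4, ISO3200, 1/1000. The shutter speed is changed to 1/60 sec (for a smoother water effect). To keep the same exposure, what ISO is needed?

Shutter speed: 1/1000 → 1/500 → 1/250 → 1/125 → 1/60 — 4 stops slower (brighter).
Need 4 stops darker from the ISO: 3200 → 1600 → 800 → 400 → 200.

ISO 200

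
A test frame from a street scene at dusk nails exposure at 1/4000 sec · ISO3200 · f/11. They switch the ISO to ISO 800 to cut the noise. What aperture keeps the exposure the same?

ISO: 3200 → 1600 → 800 — 2 stops lower (darker).
Need 2 stops brighter from the aperture: f/11 → f/8 → f/5.6.

f/5.6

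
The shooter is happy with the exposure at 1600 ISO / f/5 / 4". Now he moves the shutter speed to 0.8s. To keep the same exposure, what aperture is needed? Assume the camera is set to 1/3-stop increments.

Shutter speed: 4 → 3.2 → 2.5 → 2 → 1.6 → 1.3 → 1 → 0.8 — 2 1/3 stops faster (darker).
Need 2 1/3 stops brighter from the aperture: f/5 → f/4.5 → f/4 → f/3.5 → f/3.2 → f/2.8 → f/2.5 → f/2.2.

f/2.2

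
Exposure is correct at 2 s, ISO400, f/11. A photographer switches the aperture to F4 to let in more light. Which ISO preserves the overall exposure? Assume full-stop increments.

ISO 50

Aperture: f/11 → f/8 → f/5.6 → f/4 — 3 stops opened up (brighter).
Need 3 stops darker from the ISO: 400 → 200 → 100 → 50.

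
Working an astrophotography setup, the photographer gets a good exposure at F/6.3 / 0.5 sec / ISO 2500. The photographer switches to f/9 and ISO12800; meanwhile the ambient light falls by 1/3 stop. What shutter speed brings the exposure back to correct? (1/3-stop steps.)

Scene light: 1/3 stop darker.
Aperture: f/6.3 → f/7.1 → f/8 → f/9 — 1 stop stopped down (darker).
ISO: 2500 → 3200 → 4000 → 5000 → 6400 → 8000 → 10000 → 12800 — 2 1/3 stops raised (brighter).
Net so far: 1 stop brighter. Shutter speed: 0.5 → 0.4 → 0.3 → 1/4.

1/4s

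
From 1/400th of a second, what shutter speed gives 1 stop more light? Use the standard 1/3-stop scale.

Shutter speed: 1/400 → 1/320 → 1/250 → 1/200 — 1 stop longer (brighter).

1/200s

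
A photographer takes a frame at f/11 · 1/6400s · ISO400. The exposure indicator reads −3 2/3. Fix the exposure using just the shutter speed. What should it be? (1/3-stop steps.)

1/500s

Underexposed by 3 2/3 stops → need 3 2/3 stops brighter.
Shutter speed: 1/6400 → 1/5000 → 1/4000 → 1/3200 → 1/2500 → 1/2000 → 1/1600 → 1/1250 → 1/1000 → 1/800 → 1/640 → 1/500.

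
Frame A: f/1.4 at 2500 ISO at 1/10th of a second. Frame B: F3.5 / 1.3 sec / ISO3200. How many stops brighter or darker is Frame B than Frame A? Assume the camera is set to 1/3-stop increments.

1 1/3 stops brighter

Aperture: f/1.4 → f/1.6 → f/1.8 → f/2 → f/2.2 → f/2.5 → f/2.8 → f/3.2 → f/3.5 — 2 2/3 stops stopped down (darker).
Shutter speed: 1/10 → 1/8 → 1/6 → 1/5 → 1/4 → 0.3 → 0.4 → 0.5 → 0.6 → 0.8 → 1 → 1.3 — 3 2/3 stops slower (brighter).
ISO: 2500 → 3200 — 1/3 stop higher (brighter).
Net: −2 2/3 +3 2/3 +1/3 = +1 1/3 stops.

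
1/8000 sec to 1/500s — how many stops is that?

4 stops

1/8000 → 1/4000 → 1/2000 → 1/1000 → 1/500 — count the steps: 4 stops.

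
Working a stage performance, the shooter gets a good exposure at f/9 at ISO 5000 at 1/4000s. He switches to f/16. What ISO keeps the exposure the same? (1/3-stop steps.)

Aperture: f/9 → f/10 → f/11 → f/13 → f/14 → f/16 — 1 2/3 stops stopped down (darker).
Need 1 2/3 stops brighter from the ISO: 5000 → 6400 → 8000 → 10000 → 12800 → 16000.

ISO 16000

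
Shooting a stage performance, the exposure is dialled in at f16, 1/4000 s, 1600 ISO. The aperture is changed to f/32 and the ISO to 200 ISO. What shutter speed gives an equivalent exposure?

1/125s

Aperture: f/16 → f/22 → f/32 — 2 stops narrower (darker).
ISO: 1600 → 800 → 400 → 200 — 3 stops dropped (darker).
Net change so far: 5 stops darker. Offset with the shutter speed: 1/4000 → 1/2000 → 1/1000 → 1/500 → 1/250 → 1/125.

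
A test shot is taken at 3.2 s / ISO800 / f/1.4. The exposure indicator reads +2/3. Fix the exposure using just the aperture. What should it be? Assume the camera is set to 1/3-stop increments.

f/1.8

Overexposed by 2/3 stop → need 2/3 stop darker.
Aperture: f/1.4 → f/1.6 → f/1.8.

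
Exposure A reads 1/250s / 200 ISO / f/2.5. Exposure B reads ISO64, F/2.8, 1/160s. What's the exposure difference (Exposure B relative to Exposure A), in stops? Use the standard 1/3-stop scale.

1 1/3 stops darker

Aperture: f/2.5 → f/2.8 — 1/3 stop smaller aperture (darker).
Shutter speed: 1/250 → 1/200 → 1/160 — 2/3 stop longer (brighter).
ISO: 200 → 160 → 125 → 100 → 80 → 64 — 1 2/3 stops lower (darker).
Net: −1/3 +2/3 −1 2/3 = −1 1/3 stops.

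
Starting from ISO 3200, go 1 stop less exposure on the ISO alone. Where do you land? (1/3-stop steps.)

ISO: 3200 → 2500 → 2000 → 1600 — 1 stop lower (darker).

ISO 1600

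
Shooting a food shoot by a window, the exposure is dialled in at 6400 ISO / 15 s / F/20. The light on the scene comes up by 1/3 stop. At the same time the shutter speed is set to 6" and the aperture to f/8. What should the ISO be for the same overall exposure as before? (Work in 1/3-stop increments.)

Scene light: 1/3 stop brighter.
Shutter speed: 15 → 13 → 10 → 8 → 6 — 1 1/3 stops shorter (darker).
Aperture: f/20 → f/18 → f/16 → f/14 → f/13 → f/11 → f/10 → f/9 → f/8 — 2 2/3 stops larger aperture (brighter).
Net so far: 1 2/3 stops brighter. ISO: 6400 → 5000 → 4000 → 3200 → 2500 → 2000.

ISO 2000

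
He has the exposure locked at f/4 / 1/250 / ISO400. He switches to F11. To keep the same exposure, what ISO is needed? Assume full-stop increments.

Aperture: f/4 → f/5.6 → f/8 → f/11 — 3 stops narrower (darker).
Need 3 stops brighter from the ISO: 400 → 800 → 1600 → 3200.

ISO 3200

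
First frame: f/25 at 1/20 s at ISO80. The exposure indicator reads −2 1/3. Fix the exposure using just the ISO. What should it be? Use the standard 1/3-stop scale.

ISO 400

Underexposed by 2 1/3 stops → need 2 1/3 stops brighter.
ISO: 80 → 100 → 125 → 160 → 200 → 250 → 320 → 400.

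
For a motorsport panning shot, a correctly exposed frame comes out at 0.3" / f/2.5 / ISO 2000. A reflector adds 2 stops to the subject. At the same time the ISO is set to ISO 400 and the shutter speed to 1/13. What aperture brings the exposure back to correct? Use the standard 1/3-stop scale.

f/1.1

Scene light: 2 stops brighter.
ISO: 2000 → 1600 → 1250 → 1000 → 800 → 640 → 500 → 400 — 2 1/3 stops dropped (darker).
Shutter speed: 0.3 → 1/4 → 1/5 → 1/6 → 1/8 → 1/10 → 1/13 — 2 stops faster (darker).
Net so far: 2 1/3 stops darker. Aperture: f/2.5 → f/2.2 → f/2 → f/1.8 → f/1.6 → f/1.4 → f/1.2 → f/1.1.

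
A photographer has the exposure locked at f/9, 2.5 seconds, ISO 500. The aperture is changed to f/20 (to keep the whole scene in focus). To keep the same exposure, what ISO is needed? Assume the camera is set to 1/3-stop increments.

ISO 2500

Aperture: f/9 → f/10 → f/11 → f/13 → f/14 → f/16 → f/18 → f/20 — 2 1/3 stops stopped down (darker).
Need 2 1/3 stops brighter from the ISO: 500 → 640 → 800 → 1000 → 1250 → 1600 → 2000 → 2500.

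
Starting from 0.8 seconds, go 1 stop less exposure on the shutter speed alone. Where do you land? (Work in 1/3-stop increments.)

Shutter speed: 0.8 → 0.6 → 0.5 → 0.4 — 1 stop faster (darker).

0.4 s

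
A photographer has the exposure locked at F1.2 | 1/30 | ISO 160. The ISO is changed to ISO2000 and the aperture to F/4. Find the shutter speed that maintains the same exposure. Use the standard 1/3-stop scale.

1/40s

ISO: 160 → 200 → 250 → 320 → 400 → 500 → 640 → 800 → 1000 → 1250 → 1600 → 2000 — 3 2/3 stops higher (brighter).
Aperture: f/1.2 → f/1.4 → f/1.6 → f/1.8 → f/2 → f/2.2 → f/2.5 → f/2.8 → f/3.2 → f/3.5 → f/4 — 3 1/3 stops stopped down (darker).
Net change so far: 1/3 stop brighter. Offset with the shutter speed: 1/30 → 1/40.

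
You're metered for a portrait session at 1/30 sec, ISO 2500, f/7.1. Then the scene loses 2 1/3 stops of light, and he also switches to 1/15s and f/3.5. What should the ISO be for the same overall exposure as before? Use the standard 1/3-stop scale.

Scene light: 2 1/3 stops darker.
Shutter speed: 1/30 → 1/25 → 1/20 → 1/15 — 1 stop slower (brighter).
Aperture: f/7.1 → f/6.3 → f/5.6 → f/5 → f/4.5 → f/4 → f/3.5 — 2 stops larger aperture (brighter).
Net so far: 2/3 stop brighter. ISO: 2500 → 2000 → 1600.

ISO 1600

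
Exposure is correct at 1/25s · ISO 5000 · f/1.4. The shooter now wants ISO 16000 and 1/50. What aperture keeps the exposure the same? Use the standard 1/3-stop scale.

ISO: 5000 → 6400 → 8000 → 10000 → 12800 → 16000 — 1 2/3 stops higher (brighter).
Shutter speed: 1/25 → 1/30 → 1/40 → 1/50 — 1 stop shorter (darker).
Net change so far: 2/3 stop brighter. Offset with the aperture: f/1.4 → f/1.6 → f/1.8.

f/1.8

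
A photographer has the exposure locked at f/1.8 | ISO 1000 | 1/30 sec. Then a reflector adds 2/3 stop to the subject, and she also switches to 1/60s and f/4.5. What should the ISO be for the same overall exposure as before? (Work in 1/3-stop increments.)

ISO 8000

Scene light: 2/3 stop brighter.
Shutter speed: 1/30 → 1/40 → 1/50 → 1/60 — 1 stop shorter (darker).
Aperture: f/1.8 → f/2 → f/2.2 → f/2.5 → f/2.8 → f/3.2 → f/3.5 → f/4 → f/4.5 — 2 2/3 stops narrower (darker).
Net so far: 3 stops darker. ISO: 1000 → 1250 → 1600 → 2000 → 2500 → 3200 → 4000 → 5000 → 6400 → 8000.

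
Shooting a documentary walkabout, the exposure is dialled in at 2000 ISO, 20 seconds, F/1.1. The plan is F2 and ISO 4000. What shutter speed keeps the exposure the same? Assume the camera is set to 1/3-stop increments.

30 s

Aperture: f/1.1 → f/1.2 → f/1.4 → f/1.6 → f/1.8 → f/2 — 1 2/3 stops stopped down (darker).
ISO: 2000 → 2500 → 3200 → 4000 — 1 stop higher (brighter).
Net change so far: 2/3 stop darker. Offset with the shutter speed: 20 → 25 → 30.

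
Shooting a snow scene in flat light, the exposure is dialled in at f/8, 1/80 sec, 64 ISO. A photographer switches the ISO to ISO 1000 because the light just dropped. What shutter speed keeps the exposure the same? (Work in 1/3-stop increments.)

1/1250s

ISO: 64 → 80 → 100 → 125 → 160 → 200 → 250 → 320 → 400 → 500 → 640 → 800 → 1000 — 4 stops raised (brighter).
Need 4 stops darker from the shutter speed: 1/80 → 1/100 → 1/125 → 1/160 → 1/200 → 1/250 → 1/320 → 1/400 → 1/500 → 1/640 → 1/800 → 1/1000 → 1/1250.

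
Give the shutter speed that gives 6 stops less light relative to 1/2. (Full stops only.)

Shutter speed: 1/2 → 1/4 → 1/8 → 1/15 → 1/30 → 1/60 → 1/125 — 6 stops shorter (darker).

1/125s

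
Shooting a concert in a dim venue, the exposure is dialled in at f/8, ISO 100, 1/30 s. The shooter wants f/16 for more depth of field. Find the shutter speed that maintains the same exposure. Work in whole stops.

1/8s

Aperture: f/8 → f/11 → f/16 — 2 stops stopped down (darker).
Need 2 stops brighter from the shutter speed: 1/30 → 1/15 → 1/8.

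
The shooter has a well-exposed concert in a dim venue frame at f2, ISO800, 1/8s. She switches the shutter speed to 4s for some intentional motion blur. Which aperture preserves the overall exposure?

Shutter speed: 1/8 → 1/4 → 1/2 → 1 → 2 → 4 — 5 stops slower (brighter).
Need 5 stops darker from the aperture: f/2 → f/2.8 → f/4 → f/5.6 → f/8 → f/11.

f/11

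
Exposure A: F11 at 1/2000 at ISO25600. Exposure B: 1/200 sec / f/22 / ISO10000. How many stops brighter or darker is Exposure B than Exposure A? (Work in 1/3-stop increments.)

same exposure (0 stops)

Aperture: f/11 → f/13 → f/14 → f/16 → f/18 → f/20 → f/22 — 2 stops stopped down (darker).
Shutter speed: 1/2000 → 1/1600 → 1/1250 → 1/1000 → 1/800 → 1/640 → 1/500 → 1/400 → 1/320 → 1/250 → 1/200 — 3 1/3 stops slower (brighter).
ISO: 25600 → 20000 → 16000 → 12800 → 10000 — 1 1/3 stops dropped (darker).
Net: −2 +3 1/3 −1 1/3 = 0 stops.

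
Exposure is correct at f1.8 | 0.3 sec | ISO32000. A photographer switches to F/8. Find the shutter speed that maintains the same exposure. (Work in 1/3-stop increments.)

6 s

Aperture: f/1.8 → f/2 → f/2.2 → f/2.5 → f/2.8 → f/3.2 → f/3.5 → f/4 → f/4.5 → f/5 → f/5.6 → f/6.3 → f/7.1 → f/8 — 4 1/3 stops stopped down (darker).
Need 4 1/3 stops brighter from the shutter speed: 0.3 → 0.4 → 0.5 → 0.6 → 0.8 → 1 → 1.3 → 1.6 → 2 → 2.5 → 3.2 → 4 → 5 → 6.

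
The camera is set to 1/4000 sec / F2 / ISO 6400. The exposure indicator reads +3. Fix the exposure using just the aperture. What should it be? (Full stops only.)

Overexposed by 3 stops → need 3 stops darker.
Aperture: f/2 → f/2.8 → f/4 → f/5.6.

f/5.6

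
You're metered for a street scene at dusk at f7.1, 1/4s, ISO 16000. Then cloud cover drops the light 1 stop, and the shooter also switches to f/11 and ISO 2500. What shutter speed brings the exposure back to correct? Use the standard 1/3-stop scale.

8 s

Scene light: 1 stop darker.
Aperture: f/7.1 → f/8 → f/9 → f/10 → f/11 — 1 1/3 stops narrower (darker).
ISO: 16000 → 12800 → 10000 → 8000 → 6400 → 5000 → 4000 → 3200 → 2500 — 2 2/3 stops dropped (darker).
Net so far: 5 stops darker. Shutter speed: 1/4 → 0.3 → 0.4 → 0.5 → 0.6 → 0.8 → 1 → 1.3 → 1.6 → 2 → 2.5 → 3.2 → 4 → 5 → 6 → 8.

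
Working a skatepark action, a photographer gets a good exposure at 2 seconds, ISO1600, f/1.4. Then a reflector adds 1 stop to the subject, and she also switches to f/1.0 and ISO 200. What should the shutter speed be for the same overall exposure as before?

4 s

Scene light: 1 stop brighter.
Aperture: f/1.4 → f/1.0 — 1 stop opened up (brighter).
ISO: 1600 → 800 → 400 → 200 — 3 stops lower (darker).
Net so far: 1 stop darker. Shutter speed: 2 → 4.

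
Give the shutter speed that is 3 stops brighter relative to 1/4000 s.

1/500s

Shutter speed: 1/4000 → 1/2000 → 1/1000 → 1/500 — 3 stops slower (brighter).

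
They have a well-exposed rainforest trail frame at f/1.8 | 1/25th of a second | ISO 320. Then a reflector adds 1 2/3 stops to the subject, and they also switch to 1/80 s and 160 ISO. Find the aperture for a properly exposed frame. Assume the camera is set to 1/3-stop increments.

Scene light: 1 2/3 stops brighter.
Shutter speed: 1/25 → 1/30 → 1/40 → 1/50 → 1/60 → 1/80 — 1 2/3 stops faster (darker).
ISO: 320 → 250 → 200 → 160 — 1 stop dropped (darker).
Net so far: 1 stop darker. Aperture: f/1.8 → f/1.6 → f/1.4 → f/1.2.

f/1.2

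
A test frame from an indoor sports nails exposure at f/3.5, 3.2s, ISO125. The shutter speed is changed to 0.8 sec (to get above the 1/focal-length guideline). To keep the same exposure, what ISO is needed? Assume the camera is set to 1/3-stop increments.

Shutter speed: 3.2 → 2.5 → 2 → 1.6 → 1.3 → 1 → 0.8 — 2 stops shorter (darker).
Need 2 stops brighter from the ISO: 125 → 160 → 200 → 250 → 320 → 400 → 500.

ISO 500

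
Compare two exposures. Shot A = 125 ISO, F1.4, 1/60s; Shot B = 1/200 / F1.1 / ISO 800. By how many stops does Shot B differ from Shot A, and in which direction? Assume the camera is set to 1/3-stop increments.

1 2/3 stops brighter

Aperture: f/1.4 → f/1.2 → f/1.1 — 2/3 stop wider (brighter).
Shutter speed: 1/60 → 1/80 → 1/100 → 1/125 → 1/160 → 1/200 — 1 2/3 stops shorter (darker).
ISO: 125 → 160 → 200 → 250 → 320 → 400 → 500 → 640 → 800 — 2 2/3 stops higher (brighter).
Net: +2/3 −1 2/3 +2 2/3 = +1 2/3 stops.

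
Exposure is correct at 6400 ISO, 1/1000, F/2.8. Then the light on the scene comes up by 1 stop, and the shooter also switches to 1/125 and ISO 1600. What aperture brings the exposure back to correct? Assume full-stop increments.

Scene light: 1 stop brighter.
Shutter speed: 1/1000 → 1/500 → 1/250 → 1/125 — 3 stops longer (brighter).
ISO: 6400 → 3200 → 1600 — 2 stops lower (darker).
Net so far: 2 stops brighter. Aperture: f/2.8 → f/4 → f/5.6.

f/5.6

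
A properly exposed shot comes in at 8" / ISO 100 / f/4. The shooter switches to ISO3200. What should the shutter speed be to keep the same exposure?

ISO: 100 → 200 → 400 → 800 → 1600 → 3200 — 5 stops higher (brighter).
Need 5 stops darker from the shutter speed: 8 → 4 → 2 → 1 → 1/2 → 1/4.

1/4s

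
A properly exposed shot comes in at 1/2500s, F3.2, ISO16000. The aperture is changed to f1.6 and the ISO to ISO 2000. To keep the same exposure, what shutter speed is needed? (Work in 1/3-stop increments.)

Aperture: f/3.2 → f/2.8 → f/2.5 → f/2.2 → f/2 → f/1.8 → f/1.6 — 2 stops larger aperture (brighter).
ISO: 16000 → 12800 → 10000 → 8000 → 6400 → 5000 → 4000 → 3200 → 2500 → 2000 — 3 stops dropped (darker).
Net change so far: 1 stop darker. Offset with the shutter speed: 1/2500 → 1/2000 → 1/1600 → 1/1250.

1/1250s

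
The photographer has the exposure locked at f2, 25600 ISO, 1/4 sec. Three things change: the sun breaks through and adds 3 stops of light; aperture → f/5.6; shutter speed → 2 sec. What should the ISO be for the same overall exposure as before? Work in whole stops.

ISO 3200

Scene light: 3 stops brighter.
Aperture: f/2 → f/2.8 → f/4 → f/5.6 — 3 stops smaller aperture (darker).
Shutter speed: 1/4 → 1/2 → 1 → 2 — 3 stops longer (brighter).
Net so far: 3 stops brighter. ISO: 25600 → 12800 → 6400 → 3200.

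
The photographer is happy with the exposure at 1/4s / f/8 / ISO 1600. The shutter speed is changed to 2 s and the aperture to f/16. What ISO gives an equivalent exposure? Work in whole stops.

ISO 800

Shutter speed: 1/4 → 1/2 → 1 → 2 — 3 stops slower (brighter).
Aperture: f/8 → f/11 → f/16 — 2 stops stopped down (darker).
Net change so far: 1 stop brighter. Offset with the ISO: 1600 → 800.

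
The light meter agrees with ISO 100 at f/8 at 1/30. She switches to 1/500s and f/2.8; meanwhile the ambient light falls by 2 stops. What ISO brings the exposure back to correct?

ISO 800

Scene light: 2 stops darker.
Shutter speed: 1/30 → 1/60 → 1/125 → 1/250 → 1/500 — 4 stops faster (darker).
Aperture: f/8 → f/5.6 → f/4 → f/2.8 — 3 stops opened up (brighter).
Net so far: 3 stops darker. ISO: 100 → 200 → 400 → 800.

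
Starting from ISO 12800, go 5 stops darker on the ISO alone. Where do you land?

ISO: 12800 → 6400 → 3200 → 1600 → 800 → 400 — 5 stops dropped (darker).

ISO 400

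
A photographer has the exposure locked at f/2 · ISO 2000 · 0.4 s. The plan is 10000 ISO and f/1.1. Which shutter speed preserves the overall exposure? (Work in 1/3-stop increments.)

ISO: 2000 → 2500 → 3200 → 4000 → 5000 → 6400 → 8000 → 10000 — 2 1/3 stops higher (brighter).
Aperture: f/2 → f/1.8 → f/1.6 → f/1.4 → f/1.2 → f/1.1 — 1 2/3 stops opened up (brighter).
Net change so far: 4 stops brighter. Offset with the shutter speed: 0.4 → 0.3 → 1/4 → 1/5 → 1/6 → 1/8 → 1/10 → 1/13 → 1/15 → 1/20 → 1/25 → 1/30 → 1/40.

1/40s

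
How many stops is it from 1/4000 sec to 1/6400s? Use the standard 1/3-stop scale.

2/3 stop

1/4000 → 1/5000 → 1/6400 — count the steps: 2 third-stops = 2/3 stop.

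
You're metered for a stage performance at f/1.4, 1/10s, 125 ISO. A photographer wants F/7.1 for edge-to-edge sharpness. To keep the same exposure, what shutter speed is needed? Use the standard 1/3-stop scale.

2.5 s

Aperture: f/1.4 → f/1.6 → f/1.8 → f/2 → f/2.2 → f/2.5 → f/2.8 → f/3.2 → f/3.5 → f/4 → f/4.5 → f/5 → f/5.6 → f/6.3 → f/7.1 — 4 2/3 stops stopped down (darker).
Need 4 2/3 stops brighter from the shutter speed: 1/10 → 1/8 → 1/6 → 1/5 → 1/4 → 0.3 → 0.4 → 0.5 → 0.6 → 0.8 → 1 → 1.3 → 1.6 → 2 → 2.5.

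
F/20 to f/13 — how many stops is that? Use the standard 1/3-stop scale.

1 1/3 stops

f/20 → f/18 → f/16 → f/14 → f/13 — count the steps: 4 third-stops = 1 1/3 stops.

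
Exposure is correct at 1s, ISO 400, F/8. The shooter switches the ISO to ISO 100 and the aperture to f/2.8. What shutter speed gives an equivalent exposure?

ISO: 400 → 200 → 100 — 2 stops dropped (darker).
Aperture: f/8 → f/5.6 → f/4 → f/2.8 — 3 stops wider (brighter).
Net change so far: 1 stop brighter. Offset with the shutter speed: 1 → 1/2.

1/2s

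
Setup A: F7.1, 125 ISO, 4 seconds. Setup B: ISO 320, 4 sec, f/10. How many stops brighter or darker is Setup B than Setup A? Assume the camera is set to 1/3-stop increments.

Aperture: f/7.1 → f/8 → f/9 → f/10 — 1 stop smaller aperture (darker).
Shutter speed: unchanged.
ISO: 125 → 160 → 200 → 250 → 320 — 1 1/3 stops raised (brighter).
Net: −1 +1 1/3 = +1/3 stops.

1/3 stop brighter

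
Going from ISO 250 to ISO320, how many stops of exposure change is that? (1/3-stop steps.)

1/3 stop

250 → 320 — count the steps: 1 third-stops = 1/3 stop.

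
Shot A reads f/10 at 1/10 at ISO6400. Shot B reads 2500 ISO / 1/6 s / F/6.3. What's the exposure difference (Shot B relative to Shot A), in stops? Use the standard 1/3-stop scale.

2/3 stop brighter

Aperture: f/10 → f/9 → f/8 → f/7.1 → f/6.3 — 1 1/3 stops opened up (brighter).
Shutter speed: 1/10 → 1/8 → 1/6 — 2/3 stop slower (brighter).
ISO: 6400 → 5000 → 4000 → 3200 → 2500 — 1 1/3 stops lower (darker).
Net: +1 1/3 +2/3 −1 1/3 = +2/3 stops.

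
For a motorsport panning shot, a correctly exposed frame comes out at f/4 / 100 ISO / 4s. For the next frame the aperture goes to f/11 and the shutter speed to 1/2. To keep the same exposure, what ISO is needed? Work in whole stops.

ISO 6400

Aperture: f/4 → f/5.6 → f/8 → f/11 — 3 stops stopped down (darker).
Shutter speed: 4 → 2 → 1 → 1/2 — 3 stops shorter (darker).
Net change so far: 6 stops darker. Offset with the ISO: 100 → 200 → 400 → 800 → 1600 → 3200 → 6400.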